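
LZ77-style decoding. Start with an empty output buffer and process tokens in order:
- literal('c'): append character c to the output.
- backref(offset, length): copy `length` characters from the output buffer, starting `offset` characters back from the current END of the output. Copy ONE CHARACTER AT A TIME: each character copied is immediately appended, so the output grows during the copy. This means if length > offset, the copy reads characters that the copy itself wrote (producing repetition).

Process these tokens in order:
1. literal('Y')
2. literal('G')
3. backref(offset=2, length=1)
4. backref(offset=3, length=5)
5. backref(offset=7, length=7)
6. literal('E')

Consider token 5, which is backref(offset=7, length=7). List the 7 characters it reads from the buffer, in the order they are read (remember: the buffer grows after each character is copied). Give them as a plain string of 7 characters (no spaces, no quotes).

Answer: GYYGYYG

Derivation:
Token 1: literal('Y'). Output: "Y"
Token 2: literal('G'). Output: "YG"
Token 3: backref(off=2, len=1). Copied 'Y' from pos 0. Output: "YGY"
Token 4: backref(off=3, len=5) (overlapping!). Copied 'YGYYG' from pos 0. Output: "YGYYGYYG"
Token 5: backref(off=7, len=7). Buffer before: "YGYYGYYG" (len 8)
  byte 1: read out[1]='G', append. Buffer now: "YGYYGYYGG"
  byte 2: read out[2]='Y', append. Buffer now: "YGYYGYYGGY"
  byte 3: read out[3]='Y', append. Buffer now: "YGYYGYYGGYY"
  byte 4: read out[4]='G', append. Buffer now: "YGYYGYYGGYYG"
  byte 5: read out[5]='Y', append. Buffer now: "YGYYGYYGGYYGY"
  byte 6: read out[6]='Y', append. Buffer now: "YGYYGYYGGYYGYY"
  byte 7: read out[7]='G', append. Buffer now: "YGYYGYYGGYYGYYG"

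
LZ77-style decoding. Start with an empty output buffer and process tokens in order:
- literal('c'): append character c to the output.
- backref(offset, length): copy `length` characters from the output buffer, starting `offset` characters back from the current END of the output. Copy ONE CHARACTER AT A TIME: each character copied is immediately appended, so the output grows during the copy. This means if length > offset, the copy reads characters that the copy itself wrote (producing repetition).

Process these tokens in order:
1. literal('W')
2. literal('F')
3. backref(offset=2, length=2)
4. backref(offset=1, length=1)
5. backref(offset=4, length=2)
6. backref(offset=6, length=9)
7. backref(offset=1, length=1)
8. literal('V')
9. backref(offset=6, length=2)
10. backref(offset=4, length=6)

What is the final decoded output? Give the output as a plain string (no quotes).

Token 1: literal('W'). Output: "W"
Token 2: literal('F'). Output: "WF"
Token 3: backref(off=2, len=2). Copied 'WF' from pos 0. Output: "WFWF"
Token 4: backref(off=1, len=1). Copied 'F' from pos 3. Output: "WFWFF"
Token 5: backref(off=4, len=2). Copied 'FW' from pos 1. Output: "WFWFFFW"
Token 6: backref(off=6, len=9) (overlapping!). Copied 'FWFFFWFWF' from pos 1. Output: "WFWFFFWFWFFFWFWF"
Token 7: backref(off=1, len=1). Copied 'F' from pos 15. Output: "WFWFFFWFWFFFWFWFF"
Token 8: literal('V'). Output: "WFWFFFWFWFFFWFWFFV"
Token 9: backref(off=6, len=2). Copied 'WF' from pos 12. Output: "WFWFFFWFWFFFWFWFFVWF"
Token 10: backref(off=4, len=6) (overlapping!). Copied 'FVWFFV' from pos 16. Output: "WFWFFFWFWFFFWFWFFVWFFVWFFV"

Answer: WFWFFFWFWFFFWFWFFVWFFVWFFV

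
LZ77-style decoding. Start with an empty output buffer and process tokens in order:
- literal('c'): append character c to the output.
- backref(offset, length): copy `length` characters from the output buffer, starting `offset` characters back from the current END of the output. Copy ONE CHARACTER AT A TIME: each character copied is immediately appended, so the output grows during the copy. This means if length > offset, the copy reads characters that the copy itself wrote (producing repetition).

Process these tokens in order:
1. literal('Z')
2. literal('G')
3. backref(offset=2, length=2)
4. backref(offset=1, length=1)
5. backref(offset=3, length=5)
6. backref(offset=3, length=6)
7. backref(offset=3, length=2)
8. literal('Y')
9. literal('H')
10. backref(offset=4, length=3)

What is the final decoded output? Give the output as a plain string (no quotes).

Answer: ZGZGGZGGZGGZGGZGGZYHGZY

Derivation:
Token 1: literal('Z'). Output: "Z"
Token 2: literal('G'). Output: "ZG"
Token 3: backref(off=2, len=2). Copied 'ZG' from pos 0. Output: "ZGZG"
Token 4: backref(off=1, len=1). Copied 'G' from pos 3. Output: "ZGZGG"
Token 5: backref(off=3, len=5) (overlapping!). Copied 'ZGGZG' from pos 2. Output: "ZGZGGZGGZG"
Token 6: backref(off=3, len=6) (overlapping!). Copied 'GZGGZG' from pos 7. Output: "ZGZGGZGGZGGZGGZG"
Token 7: backref(off=3, len=2). Copied 'GZ' from pos 13. Output: "ZGZGGZGGZGGZGGZGGZ"
Token 8: literal('Y'). Output: "ZGZGGZGGZGGZGGZGGZY"
Token 9: literal('H'). Output: "ZGZGGZGGZGGZGGZGGZYH"
Token 10: backref(off=4, len=3). Copied 'GZY' from pos 16. Output: "ZGZGGZGGZGGZGGZGGZYHGZY"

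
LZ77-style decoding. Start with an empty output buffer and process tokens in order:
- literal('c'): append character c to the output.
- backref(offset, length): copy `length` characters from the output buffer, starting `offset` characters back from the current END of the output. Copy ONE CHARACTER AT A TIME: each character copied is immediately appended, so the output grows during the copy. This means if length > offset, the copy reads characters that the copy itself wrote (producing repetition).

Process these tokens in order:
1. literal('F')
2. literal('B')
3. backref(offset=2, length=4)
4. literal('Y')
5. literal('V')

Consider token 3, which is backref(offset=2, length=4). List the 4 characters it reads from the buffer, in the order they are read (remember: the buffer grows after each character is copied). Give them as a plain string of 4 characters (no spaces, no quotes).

Token 1: literal('F'). Output: "F"
Token 2: literal('B'). Output: "FB"
Token 3: backref(off=2, len=4). Buffer before: "FB" (len 2)
  byte 1: read out[0]='F', append. Buffer now: "FBF"
  byte 2: read out[1]='B', append. Buffer now: "FBFB"
  byte 3: read out[2]='F', append. Buffer now: "FBFBF"
  byte 4: read out[3]='B', append. Buffer now: "FBFBFB"

Answer: FBFB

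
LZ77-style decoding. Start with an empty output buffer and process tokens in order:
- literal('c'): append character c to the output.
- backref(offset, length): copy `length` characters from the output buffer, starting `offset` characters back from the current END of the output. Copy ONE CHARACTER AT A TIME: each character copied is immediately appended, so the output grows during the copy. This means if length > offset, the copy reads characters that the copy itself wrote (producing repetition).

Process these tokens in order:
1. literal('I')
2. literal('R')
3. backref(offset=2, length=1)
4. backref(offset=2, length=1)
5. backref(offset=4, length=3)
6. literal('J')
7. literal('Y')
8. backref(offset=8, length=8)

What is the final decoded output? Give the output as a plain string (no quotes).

Token 1: literal('I'). Output: "I"
Token 2: literal('R'). Output: "IR"
Token 3: backref(off=2, len=1). Copied 'I' from pos 0. Output: "IRI"
Token 4: backref(off=2, len=1). Copied 'R' from pos 1. Output: "IRIR"
Token 5: backref(off=4, len=3). Copied 'IRI' from pos 0. Output: "IRIRIRI"
Token 6: literal('J'). Output: "IRIRIRIJ"
Token 7: literal('Y'). Output: "IRIRIRIJY"
Token 8: backref(off=8, len=8). Copied 'RIRIRIJY' from pos 1. Output: "IRIRIRIJYRIRIRIJY"

Answer: IRIRIRIJYRIRIRIJY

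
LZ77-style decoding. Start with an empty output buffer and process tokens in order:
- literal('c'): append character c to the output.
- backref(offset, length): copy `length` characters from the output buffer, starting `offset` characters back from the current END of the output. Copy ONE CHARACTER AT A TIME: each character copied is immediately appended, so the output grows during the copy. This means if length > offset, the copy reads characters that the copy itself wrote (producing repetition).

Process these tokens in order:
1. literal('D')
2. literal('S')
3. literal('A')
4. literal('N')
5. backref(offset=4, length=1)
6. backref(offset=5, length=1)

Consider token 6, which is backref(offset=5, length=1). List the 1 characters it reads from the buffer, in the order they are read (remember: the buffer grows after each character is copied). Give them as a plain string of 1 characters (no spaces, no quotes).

Token 1: literal('D'). Output: "D"
Token 2: literal('S'). Output: "DS"
Token 3: literal('A'). Output: "DSA"
Token 4: literal('N'). Output: "DSAN"
Token 5: backref(off=4, len=1). Copied 'D' from pos 0. Output: "DSAND"
Token 6: backref(off=5, len=1). Buffer before: "DSAND" (len 5)
  byte 1: read out[0]='D', append. Buffer now: "DSANDD"

Answer: D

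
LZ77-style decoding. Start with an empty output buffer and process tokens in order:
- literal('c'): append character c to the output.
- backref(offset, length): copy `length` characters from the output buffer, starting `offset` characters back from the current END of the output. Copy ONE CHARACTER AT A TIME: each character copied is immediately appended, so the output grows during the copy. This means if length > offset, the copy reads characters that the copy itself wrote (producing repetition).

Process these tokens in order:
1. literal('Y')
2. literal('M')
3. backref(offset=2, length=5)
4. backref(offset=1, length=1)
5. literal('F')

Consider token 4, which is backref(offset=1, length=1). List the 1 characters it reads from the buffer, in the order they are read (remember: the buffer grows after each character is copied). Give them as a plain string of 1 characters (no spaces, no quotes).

Token 1: literal('Y'). Output: "Y"
Token 2: literal('M'). Output: "YM"
Token 3: backref(off=2, len=5) (overlapping!). Copied 'YMYMY' from pos 0. Output: "YMYMYMY"
Token 4: backref(off=1, len=1). Buffer before: "YMYMYMY" (len 7)
  byte 1: read out[6]='Y', append. Buffer now: "YMYMYMYY"

Answer: Y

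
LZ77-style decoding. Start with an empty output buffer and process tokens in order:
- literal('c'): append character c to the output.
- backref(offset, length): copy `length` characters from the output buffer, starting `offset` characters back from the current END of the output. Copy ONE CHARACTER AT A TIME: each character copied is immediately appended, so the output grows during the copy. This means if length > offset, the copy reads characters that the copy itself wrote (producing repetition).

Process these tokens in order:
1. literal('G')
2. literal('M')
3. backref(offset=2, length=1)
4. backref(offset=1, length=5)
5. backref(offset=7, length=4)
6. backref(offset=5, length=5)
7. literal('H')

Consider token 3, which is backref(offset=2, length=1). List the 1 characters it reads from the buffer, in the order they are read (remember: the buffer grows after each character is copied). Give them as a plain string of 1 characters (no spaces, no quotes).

Answer: G

Derivation:
Token 1: literal('G'). Output: "G"
Token 2: literal('M'). Output: "GM"
Token 3: backref(off=2, len=1). Buffer before: "GM" (len 2)
  byte 1: read out[0]='G', append. Buffer now: "GMG"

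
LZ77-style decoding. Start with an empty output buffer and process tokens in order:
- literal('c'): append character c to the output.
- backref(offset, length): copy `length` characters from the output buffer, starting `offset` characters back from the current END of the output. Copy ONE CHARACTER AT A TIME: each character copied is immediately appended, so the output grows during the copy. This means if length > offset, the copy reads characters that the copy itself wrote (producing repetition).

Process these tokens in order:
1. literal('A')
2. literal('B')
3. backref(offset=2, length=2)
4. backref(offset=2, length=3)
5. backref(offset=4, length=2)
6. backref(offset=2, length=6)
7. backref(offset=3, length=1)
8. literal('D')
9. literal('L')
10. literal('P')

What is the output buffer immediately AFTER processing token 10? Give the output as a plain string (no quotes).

Token 1: literal('A'). Output: "A"
Token 2: literal('B'). Output: "AB"
Token 3: backref(off=2, len=2). Copied 'AB' from pos 0. Output: "ABAB"
Token 4: backref(off=2, len=3) (overlapping!). Copied 'ABA' from pos 2. Output: "ABABABA"
Token 5: backref(off=4, len=2). Copied 'BA' from pos 3. Output: "ABABABABA"
Token 6: backref(off=2, len=6) (overlapping!). Copied 'BABABA' from pos 7. Output: "ABABABABABABABA"
Token 7: backref(off=3, len=1). Copied 'A' from pos 12. Output: "ABABABABABABABAA"
Token 8: literal('D'). Output: "ABABABABABABABAAD"
Token 9: literal('L'). Output: "ABABABABABABABAADL"
Token 10: literal('P'). Output: "ABABABABABABABAADLP"

Answer: ABABABABABABABAADLP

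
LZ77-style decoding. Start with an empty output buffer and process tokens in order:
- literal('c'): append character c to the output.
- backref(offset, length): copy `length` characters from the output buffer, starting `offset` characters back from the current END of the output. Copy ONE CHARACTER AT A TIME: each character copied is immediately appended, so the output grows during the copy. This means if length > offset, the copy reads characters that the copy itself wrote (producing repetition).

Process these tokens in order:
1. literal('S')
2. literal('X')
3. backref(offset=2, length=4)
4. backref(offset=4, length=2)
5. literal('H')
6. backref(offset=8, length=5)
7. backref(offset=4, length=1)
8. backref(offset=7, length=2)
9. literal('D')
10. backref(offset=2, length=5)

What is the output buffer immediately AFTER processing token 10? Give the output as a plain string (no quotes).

Answer: SXSXSXSXHXSXSXSHXDXDXDX

Derivation:
Token 1: literal('S'). Output: "S"
Token 2: literal('X'). Output: "SX"
Token 3: backref(off=2, len=4) (overlapping!). Copied 'SXSX' from pos 0. Output: "SXSXSX"
Token 4: backref(off=4, len=2). Copied 'SX' from pos 2. Output: "SXSXSXSX"
Token 5: literal('H'). Output: "SXSXSXSXH"
Token 6: backref(off=8, len=5). Copied 'XSXSX' from pos 1. Output: "SXSXSXSXHXSXSX"
Token 7: backref(off=4, len=1). Copied 'S' from pos 10. Output: "SXSXSXSXHXSXSXS"
Token 8: backref(off=7, len=2). Copied 'HX' from pos 8. Output: "SXSXSXSXHXSXSXSHX"
Token 9: literal('D'). Output: "SXSXSXSXHXSXSXSHXD"
Token 10: backref(off=2, len=5) (overlapping!). Copied 'XDXDX' from pos 16. Output: "SXSXSXSXHXSXSXSHXDXDXDX"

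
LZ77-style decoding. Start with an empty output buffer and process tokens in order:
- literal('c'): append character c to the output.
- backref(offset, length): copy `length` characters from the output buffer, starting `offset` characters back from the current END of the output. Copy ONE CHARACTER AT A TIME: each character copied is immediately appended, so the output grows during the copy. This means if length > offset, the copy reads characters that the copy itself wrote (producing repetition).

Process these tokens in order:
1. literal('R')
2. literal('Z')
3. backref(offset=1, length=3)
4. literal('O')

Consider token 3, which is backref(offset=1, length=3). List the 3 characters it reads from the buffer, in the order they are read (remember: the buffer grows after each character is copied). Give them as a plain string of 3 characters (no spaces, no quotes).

Answer: ZZZ

Derivation:
Token 1: literal('R'). Output: "R"
Token 2: literal('Z'). Output: "RZ"
Token 3: backref(off=1, len=3). Buffer before: "RZ" (len 2)
  byte 1: read out[1]='Z', append. Buffer now: "RZZ"
  byte 2: read out[2]='Z', append. Buffer now: "RZZZ"
  byte 3: read out[3]='Z', append. Buffer now: "RZZZZ"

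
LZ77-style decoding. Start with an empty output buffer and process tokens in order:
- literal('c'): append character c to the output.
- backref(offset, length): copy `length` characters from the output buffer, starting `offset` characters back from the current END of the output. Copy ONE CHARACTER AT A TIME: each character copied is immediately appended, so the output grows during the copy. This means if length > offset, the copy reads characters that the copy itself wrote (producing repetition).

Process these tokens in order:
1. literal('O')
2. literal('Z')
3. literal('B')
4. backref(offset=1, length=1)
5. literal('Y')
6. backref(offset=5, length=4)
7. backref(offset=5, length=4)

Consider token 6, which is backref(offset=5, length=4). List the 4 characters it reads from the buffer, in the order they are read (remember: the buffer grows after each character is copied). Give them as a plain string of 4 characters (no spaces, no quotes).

Answer: OZBB

Derivation:
Token 1: literal('O'). Output: "O"
Token 2: literal('Z'). Output: "OZ"
Token 3: literal('B'). Output: "OZB"
Token 4: backref(off=1, len=1). Copied 'B' from pos 2. Output: "OZBB"
Token 5: literal('Y'). Output: "OZBBY"
Token 6: backref(off=5, len=4). Buffer before: "OZBBY" (len 5)
  byte 1: read out[0]='O', append. Buffer now: "OZBBYO"
  byte 2: read out[1]='Z', append. Buffer now: "OZBBYOZ"
  byte 3: read out[2]='B', append. Buffer now: "OZBBYOZB"
  byte 4: read out[3]='B', append. Buffer now: "OZBBYOZBB"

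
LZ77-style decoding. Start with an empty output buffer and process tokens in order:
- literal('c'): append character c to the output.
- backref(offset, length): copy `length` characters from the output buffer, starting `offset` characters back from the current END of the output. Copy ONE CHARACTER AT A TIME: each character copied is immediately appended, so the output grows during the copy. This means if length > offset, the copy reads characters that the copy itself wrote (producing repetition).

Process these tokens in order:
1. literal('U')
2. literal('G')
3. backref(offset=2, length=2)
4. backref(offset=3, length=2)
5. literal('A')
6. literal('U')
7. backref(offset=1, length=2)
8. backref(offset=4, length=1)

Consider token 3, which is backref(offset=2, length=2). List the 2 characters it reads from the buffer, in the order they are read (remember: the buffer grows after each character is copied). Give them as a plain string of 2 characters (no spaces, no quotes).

Token 1: literal('U'). Output: "U"
Token 2: literal('G'). Output: "UG"
Token 3: backref(off=2, len=2). Buffer before: "UG" (len 2)
  byte 1: read out[0]='U', append. Buffer now: "UGU"
  byte 2: read out[1]='G', append. Buffer now: "UGUG"

Answer: UG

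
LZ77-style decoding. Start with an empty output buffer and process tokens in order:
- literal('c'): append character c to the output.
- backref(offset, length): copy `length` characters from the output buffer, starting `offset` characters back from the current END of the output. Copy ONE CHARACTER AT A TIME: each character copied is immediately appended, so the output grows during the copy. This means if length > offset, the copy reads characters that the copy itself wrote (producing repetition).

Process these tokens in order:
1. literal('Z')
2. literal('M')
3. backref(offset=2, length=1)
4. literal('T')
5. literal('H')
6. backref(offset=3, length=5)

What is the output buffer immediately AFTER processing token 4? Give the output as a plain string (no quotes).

Token 1: literal('Z'). Output: "Z"
Token 2: literal('M'). Output: "ZM"
Token 3: backref(off=2, len=1). Copied 'Z' from pos 0. Output: "ZMZ"
Token 4: literal('T'). Output: "ZMZT"

Answer: ZMZT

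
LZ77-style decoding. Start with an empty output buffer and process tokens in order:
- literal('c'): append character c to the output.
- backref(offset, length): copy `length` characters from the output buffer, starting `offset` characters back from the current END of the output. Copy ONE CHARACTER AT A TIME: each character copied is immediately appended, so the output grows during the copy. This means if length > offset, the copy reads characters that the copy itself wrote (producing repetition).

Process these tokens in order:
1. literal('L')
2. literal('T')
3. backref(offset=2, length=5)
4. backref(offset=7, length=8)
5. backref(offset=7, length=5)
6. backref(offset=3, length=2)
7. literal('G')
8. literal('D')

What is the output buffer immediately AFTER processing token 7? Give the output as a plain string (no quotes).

Answer: LTLTLTLLTLTLTLLTLTLTTLG

Derivation:
Token 1: literal('L'). Output: "L"
Token 2: literal('T'). Output: "LT"
Token 3: backref(off=2, len=5) (overlapping!). Copied 'LTLTL' from pos 0. Output: "LTLTLTL"
Token 4: backref(off=7, len=8) (overlapping!). Copied 'LTLTLTLL' from pos 0. Output: "LTLTLTLLTLTLTLL"
Token 5: backref(off=7, len=5). Copied 'TLTLT' from pos 8. Output: "LTLTLTLLTLTLTLLTLTLT"
Token 6: backref(off=3, len=2). Copied 'TL' from pos 17. Output: "LTLTLTLLTLTLTLLTLTLTTL"
Token 7: literal('G'). Output: "LTLTLTLLTLTLTLLTLTLTTLG"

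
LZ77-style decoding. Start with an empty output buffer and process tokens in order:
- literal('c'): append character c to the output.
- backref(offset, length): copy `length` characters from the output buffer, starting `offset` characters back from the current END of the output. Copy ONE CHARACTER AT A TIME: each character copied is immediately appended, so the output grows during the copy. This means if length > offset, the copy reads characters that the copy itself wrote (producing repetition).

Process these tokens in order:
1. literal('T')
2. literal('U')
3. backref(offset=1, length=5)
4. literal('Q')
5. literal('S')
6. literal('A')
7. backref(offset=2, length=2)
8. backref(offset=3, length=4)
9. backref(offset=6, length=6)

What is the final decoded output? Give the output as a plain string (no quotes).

Answer: TUUUUUUQSASAASAASAASAA

Derivation:
Token 1: literal('T'). Output: "T"
Token 2: literal('U'). Output: "TU"
Token 3: backref(off=1, len=5) (overlapping!). Copied 'UUUUU' from pos 1. Output: "TUUUUUU"
Token 4: literal('Q'). Output: "TUUUUUUQ"
Token 5: literal('S'). Output: "TUUUUUUQS"
Token 6: literal('A'). Output: "TUUUUUUQSA"
Token 7: backref(off=2, len=2). Copied 'SA' from pos 8. Output: "TUUUUUUQSASA"
Token 8: backref(off=3, len=4) (overlapping!). Copied 'ASAA' from pos 9. Output: "TUUUUUUQSASAASAA"
Token 9: backref(off=6, len=6). Copied 'SAASAA' from pos 10. Output: "TUUUUUUQSASAASAASAASAA"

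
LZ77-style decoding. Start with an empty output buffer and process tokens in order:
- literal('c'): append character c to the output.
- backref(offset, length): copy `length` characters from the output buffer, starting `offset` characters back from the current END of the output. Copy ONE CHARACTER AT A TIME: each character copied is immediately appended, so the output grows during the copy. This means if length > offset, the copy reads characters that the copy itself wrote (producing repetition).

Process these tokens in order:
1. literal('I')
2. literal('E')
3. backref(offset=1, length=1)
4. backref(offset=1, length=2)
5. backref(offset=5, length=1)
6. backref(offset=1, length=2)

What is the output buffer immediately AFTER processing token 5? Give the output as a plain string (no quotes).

Answer: IEEEEI

Derivation:
Token 1: literal('I'). Output: "I"
Token 2: literal('E'). Output: "IE"
Token 3: backref(off=1, len=1). Copied 'E' from pos 1. Output: "IEE"
Token 4: backref(off=1, len=2) (overlapping!). Copied 'EE' from pos 2. Output: "IEEEE"
Token 5: backref(off=5, len=1). Copied 'I' from pos 0. Output: "IEEEEI"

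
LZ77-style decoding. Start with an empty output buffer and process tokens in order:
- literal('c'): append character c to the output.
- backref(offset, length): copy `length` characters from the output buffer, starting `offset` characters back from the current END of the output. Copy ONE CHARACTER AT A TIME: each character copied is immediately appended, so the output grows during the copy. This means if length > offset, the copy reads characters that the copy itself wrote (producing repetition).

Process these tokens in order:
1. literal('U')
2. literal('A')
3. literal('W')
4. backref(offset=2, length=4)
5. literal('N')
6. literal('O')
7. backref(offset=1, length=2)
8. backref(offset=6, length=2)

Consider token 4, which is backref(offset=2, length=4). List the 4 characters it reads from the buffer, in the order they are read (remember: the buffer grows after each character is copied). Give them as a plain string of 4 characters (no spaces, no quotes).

Token 1: literal('U'). Output: "U"
Token 2: literal('A'). Output: "UA"
Token 3: literal('W'). Output: "UAW"
Token 4: backref(off=2, len=4). Buffer before: "UAW" (len 3)
  byte 1: read out[1]='A', append. Buffer now: "UAWA"
  byte 2: read out[2]='W', append. Buffer now: "UAWAW"
  byte 3: read out[3]='A', append. Buffer now: "UAWAWA"
  byte 4: read out[4]='W', append. Buffer now: "UAWAWAW"

Answer: AWAW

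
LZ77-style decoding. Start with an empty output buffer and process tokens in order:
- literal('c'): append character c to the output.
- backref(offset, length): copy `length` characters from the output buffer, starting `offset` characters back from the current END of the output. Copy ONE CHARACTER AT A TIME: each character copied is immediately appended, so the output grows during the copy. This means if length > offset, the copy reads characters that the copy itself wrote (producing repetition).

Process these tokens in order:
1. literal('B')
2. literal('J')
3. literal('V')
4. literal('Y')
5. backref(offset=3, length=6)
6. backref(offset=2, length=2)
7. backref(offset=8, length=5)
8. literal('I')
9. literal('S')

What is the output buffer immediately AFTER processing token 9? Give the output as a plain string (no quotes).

Answer: BJVYJVYJVYVYJVYJVIS

Derivation:
Token 1: literal('B'). Output: "B"
Token 2: literal('J'). Output: "BJ"
Token 3: literal('V'). Output: "BJV"
Token 4: literal('Y'). Output: "BJVY"
Token 5: backref(off=3, len=6) (overlapping!). Copied 'JVYJVY' from pos 1. Output: "BJVYJVYJVY"
Token 6: backref(off=2, len=2). Copied 'VY' from pos 8. Output: "BJVYJVYJVYVY"
Token 7: backref(off=8, len=5). Copied 'JVYJV' from pos 4. Output: "BJVYJVYJVYVYJVYJV"
Token 8: literal('I'). Output: "BJVYJVYJVYVYJVYJVI"
Token 9: literal('S'). Output: "BJVYJVYJVYVYJVYJVIS"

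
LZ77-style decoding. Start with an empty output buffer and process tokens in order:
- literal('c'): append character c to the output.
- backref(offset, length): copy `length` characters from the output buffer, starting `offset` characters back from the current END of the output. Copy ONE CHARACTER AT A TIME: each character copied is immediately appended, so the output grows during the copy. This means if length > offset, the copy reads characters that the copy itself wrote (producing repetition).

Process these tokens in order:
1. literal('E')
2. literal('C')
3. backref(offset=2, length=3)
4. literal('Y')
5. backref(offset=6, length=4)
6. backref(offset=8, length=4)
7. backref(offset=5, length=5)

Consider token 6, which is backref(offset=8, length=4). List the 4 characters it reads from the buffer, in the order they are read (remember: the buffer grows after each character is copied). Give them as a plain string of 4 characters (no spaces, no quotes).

Token 1: literal('E'). Output: "E"
Token 2: literal('C'). Output: "EC"
Token 3: backref(off=2, len=3) (overlapping!). Copied 'ECE' from pos 0. Output: "ECECE"
Token 4: literal('Y'). Output: "ECECEY"
Token 5: backref(off=6, len=4). Copied 'ECEC' from pos 0. Output: "ECECEYECEC"
Token 6: backref(off=8, len=4). Buffer before: "ECECEYECEC" (len 10)
  byte 1: read out[2]='E', append. Buffer now: "ECECEYECECE"
  byte 2: read out[3]='C', append. Buffer now: "ECECEYECECEC"
  byte 3: read out[4]='E', append. Buffer now: "ECECEYECECECE"
  byte 4: read out[5]='Y', append. Buffer now: "ECECEYECECECEY"

Answer: ECEY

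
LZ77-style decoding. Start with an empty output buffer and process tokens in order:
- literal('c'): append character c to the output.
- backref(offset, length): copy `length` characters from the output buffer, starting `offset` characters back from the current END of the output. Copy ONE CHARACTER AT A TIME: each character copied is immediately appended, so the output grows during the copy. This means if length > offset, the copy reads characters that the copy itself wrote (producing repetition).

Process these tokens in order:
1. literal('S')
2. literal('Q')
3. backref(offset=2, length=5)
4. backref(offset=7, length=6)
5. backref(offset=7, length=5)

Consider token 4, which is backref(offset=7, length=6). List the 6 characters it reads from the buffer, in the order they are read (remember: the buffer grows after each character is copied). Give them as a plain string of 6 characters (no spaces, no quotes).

Answer: SQSQSQ

Derivation:
Token 1: literal('S'). Output: "S"
Token 2: literal('Q'). Output: "SQ"
Token 3: backref(off=2, len=5) (overlapping!). Copied 'SQSQS' from pos 0. Output: "SQSQSQS"
Token 4: backref(off=7, len=6). Buffer before: "SQSQSQS" (len 7)
  byte 1: read out[0]='S', append. Buffer now: "SQSQSQSS"
  byte 2: read out[1]='Q', append. Buffer now: "SQSQSQSSQ"
  byte 3: read out[2]='S', append. Buffer now: "SQSQSQSSQS"
  byte 4: read out[3]='Q', append. Buffer now: "SQSQSQSSQSQ"
  byte 5: read out[4]='S', append. Buffer now: "SQSQSQSSQSQS"
  byte 6: read out[5]='Q', append. Buffer now: "SQSQSQSSQSQSQ"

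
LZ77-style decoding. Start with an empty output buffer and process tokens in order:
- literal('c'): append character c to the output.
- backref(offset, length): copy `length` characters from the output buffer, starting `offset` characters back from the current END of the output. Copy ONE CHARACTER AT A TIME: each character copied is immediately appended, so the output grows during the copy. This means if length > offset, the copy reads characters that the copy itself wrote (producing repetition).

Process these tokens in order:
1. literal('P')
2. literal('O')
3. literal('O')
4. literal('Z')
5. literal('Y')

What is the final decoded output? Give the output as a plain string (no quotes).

Token 1: literal('P'). Output: "P"
Token 2: literal('O'). Output: "PO"
Token 3: literal('O'). Output: "POO"
Token 4: literal('Z'). Output: "POOZ"
Token 5: literal('Y'). Output: "POOZY"

Answer: POOZY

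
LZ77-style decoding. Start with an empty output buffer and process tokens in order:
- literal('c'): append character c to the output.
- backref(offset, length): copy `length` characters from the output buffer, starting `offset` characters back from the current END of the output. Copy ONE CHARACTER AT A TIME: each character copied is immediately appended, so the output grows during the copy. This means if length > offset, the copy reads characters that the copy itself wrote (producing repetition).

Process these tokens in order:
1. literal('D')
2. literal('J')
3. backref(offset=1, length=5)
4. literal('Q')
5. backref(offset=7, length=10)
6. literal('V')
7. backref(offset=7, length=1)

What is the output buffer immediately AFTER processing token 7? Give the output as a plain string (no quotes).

Answer: DJJJJJJQJJJJJJQJJJVJ

Derivation:
Token 1: literal('D'). Output: "D"
Token 2: literal('J'). Output: "DJ"
Token 3: backref(off=1, len=5) (overlapping!). Copied 'JJJJJ' from pos 1. Output: "DJJJJJJ"
Token 4: literal('Q'). Output: "DJJJJJJQ"
Token 5: backref(off=7, len=10) (overlapping!). Copied 'JJJJJJQJJJ' from pos 1. Output: "DJJJJJJQJJJJJJQJJJ"
Token 6: literal('V'). Output: "DJJJJJJQJJJJJJQJJJV"
Token 7: backref(off=7, len=1). Copied 'J' from pos 12. Output: "DJJJJJJQJJJJJJQJJJVJ"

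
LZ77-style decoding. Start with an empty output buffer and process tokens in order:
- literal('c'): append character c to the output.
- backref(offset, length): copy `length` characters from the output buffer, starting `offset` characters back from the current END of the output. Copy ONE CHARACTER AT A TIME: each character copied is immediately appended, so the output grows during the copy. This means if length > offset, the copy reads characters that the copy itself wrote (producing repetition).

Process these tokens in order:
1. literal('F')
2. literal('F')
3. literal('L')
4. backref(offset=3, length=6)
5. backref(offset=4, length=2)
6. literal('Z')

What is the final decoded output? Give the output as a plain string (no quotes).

Answer: FFLFFLFFLLFZ

Derivation:
Token 1: literal('F'). Output: "F"
Token 2: literal('F'). Output: "FF"
Token 3: literal('L'). Output: "FFL"
Token 4: backref(off=3, len=6) (overlapping!). Copied 'FFLFFL' from pos 0. Output: "FFLFFLFFL"
Token 5: backref(off=4, len=2). Copied 'LF' from pos 5. Output: "FFLFFLFFLLF"
Token 6: literal('Z'). Output: "FFLFFLFFLLFZ"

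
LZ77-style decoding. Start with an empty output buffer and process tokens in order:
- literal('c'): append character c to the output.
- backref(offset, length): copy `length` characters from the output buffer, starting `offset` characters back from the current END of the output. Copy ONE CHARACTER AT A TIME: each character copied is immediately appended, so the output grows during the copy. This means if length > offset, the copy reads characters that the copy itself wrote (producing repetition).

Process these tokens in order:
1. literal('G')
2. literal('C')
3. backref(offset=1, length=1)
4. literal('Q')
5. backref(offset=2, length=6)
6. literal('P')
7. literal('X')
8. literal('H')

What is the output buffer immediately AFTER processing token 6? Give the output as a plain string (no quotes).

Answer: GCCQCQCQCQP

Derivation:
Token 1: literal('G'). Output: "G"
Token 2: literal('C'). Output: "GC"
Token 3: backref(off=1, len=1). Copied 'C' from pos 1. Output: "GCC"
Token 4: literal('Q'). Output: "GCCQ"
Token 5: backref(off=2, len=6) (overlapping!). Copied 'CQCQCQ' from pos 2. Output: "GCCQCQCQCQ"
Token 6: literal('P'). Output: "GCCQCQCQCQP"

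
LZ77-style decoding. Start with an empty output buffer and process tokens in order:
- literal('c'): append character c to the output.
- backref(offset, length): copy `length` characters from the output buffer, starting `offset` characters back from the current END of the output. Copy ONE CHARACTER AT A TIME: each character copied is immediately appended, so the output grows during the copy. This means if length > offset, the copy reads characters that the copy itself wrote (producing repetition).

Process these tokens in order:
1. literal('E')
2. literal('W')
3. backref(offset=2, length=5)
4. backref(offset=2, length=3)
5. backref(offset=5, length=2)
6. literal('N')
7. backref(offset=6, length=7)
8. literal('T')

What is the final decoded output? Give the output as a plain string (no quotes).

Token 1: literal('E'). Output: "E"
Token 2: literal('W'). Output: "EW"
Token 3: backref(off=2, len=5) (overlapping!). Copied 'EWEWE' from pos 0. Output: "EWEWEWE"
Token 4: backref(off=2, len=3) (overlapping!). Copied 'WEW' from pos 5. Output: "EWEWEWEWEW"
Token 5: backref(off=5, len=2). Copied 'WE' from pos 5. Output: "EWEWEWEWEWWE"
Token 6: literal('N'). Output: "EWEWEWEWEWWEN"
Token 7: backref(off=6, len=7) (overlapping!). Copied 'WEWWENW' from pos 7. Output: "EWEWEWEWEWWENWEWWENW"
Token 8: literal('T'). Output: "EWEWEWEWEWWENWEWWENWT"

Answer: EWEWEWEWEWWENWEWWENWT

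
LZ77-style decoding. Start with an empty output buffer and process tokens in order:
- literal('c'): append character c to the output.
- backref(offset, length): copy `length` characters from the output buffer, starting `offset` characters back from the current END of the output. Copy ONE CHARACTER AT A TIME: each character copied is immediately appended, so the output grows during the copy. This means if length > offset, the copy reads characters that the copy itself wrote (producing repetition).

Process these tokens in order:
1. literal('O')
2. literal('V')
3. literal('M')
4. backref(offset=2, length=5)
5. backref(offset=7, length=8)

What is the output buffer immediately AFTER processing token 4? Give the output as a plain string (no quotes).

Answer: OVMVMVMV

Derivation:
Token 1: literal('O'). Output: "O"
Token 2: literal('V'). Output: "OV"
Token 3: literal('M'). Output: "OVM"
Token 4: backref(off=2, len=5) (overlapping!). Copied 'VMVMV' from pos 1. Output: "OVMVMVMV"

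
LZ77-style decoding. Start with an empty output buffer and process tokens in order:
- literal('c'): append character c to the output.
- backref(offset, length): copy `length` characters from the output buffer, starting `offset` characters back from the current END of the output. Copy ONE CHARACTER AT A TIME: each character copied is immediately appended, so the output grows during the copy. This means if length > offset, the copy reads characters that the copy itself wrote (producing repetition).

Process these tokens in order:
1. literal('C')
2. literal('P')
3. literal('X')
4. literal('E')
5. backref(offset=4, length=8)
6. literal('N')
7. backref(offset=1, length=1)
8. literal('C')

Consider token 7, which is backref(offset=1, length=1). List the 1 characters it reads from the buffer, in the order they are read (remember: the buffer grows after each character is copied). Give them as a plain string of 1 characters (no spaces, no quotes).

Answer: N

Derivation:
Token 1: literal('C'). Output: "C"
Token 2: literal('P'). Output: "CP"
Token 3: literal('X'). Output: "CPX"
Token 4: literal('E'). Output: "CPXE"
Token 5: backref(off=4, len=8) (overlapping!). Copied 'CPXECPXE' from pos 0. Output: "CPXECPXECPXE"
Token 6: literal('N'). Output: "CPXECPXECPXEN"
Token 7: backref(off=1, len=1). Buffer before: "CPXECPXECPXEN" (len 13)
  byte 1: read out[12]='N', append. Buffer now: "CPXECPXECPXENN"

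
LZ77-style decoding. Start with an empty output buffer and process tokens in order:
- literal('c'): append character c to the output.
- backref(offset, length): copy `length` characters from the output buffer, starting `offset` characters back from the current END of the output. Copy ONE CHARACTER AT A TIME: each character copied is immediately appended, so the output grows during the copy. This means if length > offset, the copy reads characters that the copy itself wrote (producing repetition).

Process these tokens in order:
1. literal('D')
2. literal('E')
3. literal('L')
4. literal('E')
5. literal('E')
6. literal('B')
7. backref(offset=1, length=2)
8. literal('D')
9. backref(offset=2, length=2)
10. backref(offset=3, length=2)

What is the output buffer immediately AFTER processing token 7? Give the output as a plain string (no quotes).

Token 1: literal('D'). Output: "D"
Token 2: literal('E'). Output: "DE"
Token 3: literal('L'). Output: "DEL"
Token 4: literal('E'). Output: "DELE"
Token 5: literal('E'). Output: "DELEE"
Token 6: literal('B'). Output: "DELEEB"
Token 7: backref(off=1, len=2) (overlapping!). Copied 'BB' from pos 5. Output: "DELEEBBB"

Answer: DELEEBBB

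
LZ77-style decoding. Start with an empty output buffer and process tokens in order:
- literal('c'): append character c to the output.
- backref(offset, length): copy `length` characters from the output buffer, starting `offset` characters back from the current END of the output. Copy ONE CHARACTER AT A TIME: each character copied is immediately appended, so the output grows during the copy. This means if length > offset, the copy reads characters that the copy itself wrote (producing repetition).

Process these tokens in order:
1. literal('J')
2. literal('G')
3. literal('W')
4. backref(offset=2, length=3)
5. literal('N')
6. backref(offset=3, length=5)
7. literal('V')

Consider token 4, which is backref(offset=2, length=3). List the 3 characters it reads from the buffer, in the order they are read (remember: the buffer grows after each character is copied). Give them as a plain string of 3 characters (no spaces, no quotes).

Answer: GWG

Derivation:
Token 1: literal('J'). Output: "J"
Token 2: literal('G'). Output: "JG"
Token 3: literal('W'). Output: "JGW"
Token 4: backref(off=2, len=3). Buffer before: "JGW" (len 3)
  byte 1: read out[1]='G', append. Buffer now: "JGWG"
  byte 2: read out[2]='W', append. Buffer now: "JGWGW"
  byte 3: read out[3]='G', append. Buffer now: "JGWGWG"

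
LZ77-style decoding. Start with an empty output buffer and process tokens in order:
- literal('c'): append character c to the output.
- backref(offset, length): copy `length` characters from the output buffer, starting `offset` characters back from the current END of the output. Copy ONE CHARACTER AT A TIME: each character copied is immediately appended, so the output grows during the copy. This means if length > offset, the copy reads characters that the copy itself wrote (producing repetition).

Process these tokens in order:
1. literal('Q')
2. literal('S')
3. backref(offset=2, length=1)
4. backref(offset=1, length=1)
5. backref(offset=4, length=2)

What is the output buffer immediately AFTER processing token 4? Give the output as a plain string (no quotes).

Token 1: literal('Q'). Output: "Q"
Token 2: literal('S'). Output: "QS"
Token 3: backref(off=2, len=1). Copied 'Q' from pos 0. Output: "QSQ"
Token 4: backref(off=1, len=1). Copied 'Q' from pos 2. Output: "QSQQ"

Answer: QSQQ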